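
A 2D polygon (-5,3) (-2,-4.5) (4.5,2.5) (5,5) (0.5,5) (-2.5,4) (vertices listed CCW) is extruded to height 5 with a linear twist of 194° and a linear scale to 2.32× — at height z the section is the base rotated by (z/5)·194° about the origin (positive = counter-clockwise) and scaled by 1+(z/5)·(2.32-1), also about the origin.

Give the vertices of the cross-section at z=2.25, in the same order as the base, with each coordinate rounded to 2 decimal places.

t = z/height = 2.25/5 = 0.45
s = 1 + (scale-1)·z/height = 1 + (2.32-1)·2.25/5 = 1.594000
θ = twist·z/height = 194°·2.25/5 = 87.3000° = 1.523672 rad
cos θ = 0.047106, sin θ = 0.998890 (intermediates below are computed at full precision and shown rounded to 5 d.p.)
v1: (-5,3) → rotate → (-3.23220,-4.85313) → ×s → (-5.15213,-7.73589) → (-5.15,-7.74)
v2: (-2,-4.5) → rotate → (4.40079,-2.20976) → ×s → (7.01486,-3.52236) → (7.01,-3.52)
v3: (4.5,2.5) → rotate → (-2.28525,4.61277) → ×s → (-3.64268,7.35276) → (-3.64,7.35)
v4: (5,5) → rotate → (-4.75892,5.22998) → ×s → (-7.58571,8.33659) → (-7.59,8.34)
v5: (0.5,5) → rotate → (-4.97090,0.73498) → ×s → (-7.92361,1.17155) → (-7.92,1.17)
v6: (-2.5,4) → rotate → (-4.11333,-2.30880) → ×s → (-6.55664,-3.68023) → (-6.56,-3.68)

Cross-section at z=2.25: (-5.15,-7.74) (7.01,-3.52) (-3.64,7.35) (-7.59,8.34) (-7.92,1.17) (-6.56,-3.68)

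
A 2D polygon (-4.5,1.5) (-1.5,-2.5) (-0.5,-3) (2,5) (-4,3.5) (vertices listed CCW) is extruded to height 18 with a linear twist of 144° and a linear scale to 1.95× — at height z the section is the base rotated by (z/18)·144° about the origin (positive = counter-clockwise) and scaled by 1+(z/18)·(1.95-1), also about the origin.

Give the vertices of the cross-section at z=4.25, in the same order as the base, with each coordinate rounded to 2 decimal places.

t = z/height = 4.25/18 = 0.236111
s = 1 + (scale-1)·z/height = 1 + (1.95-1)·4.25/18 = 1.224306
θ = twist·z/height = 144°·4.25/18 = 34.0000° = 0.593412 rad
cos θ = 0.829038, sin θ = 0.559193 (intermediates below are computed at full precision and shown rounded to 5 d.p.)
v1: (-4.5,1.5) → rotate → (-4.56946,-1.27281) → ×s → (-5.59441,-1.55831) → (-5.59,-1.56)
v2: (-1.5,-2.5) → rotate → (0.15443,-2.91138) → ×s → (0.18906,-3.56442) → (0.19,-3.56)
v3: (-0.5,-3) → rotate → (1.26306,-2.76671) → ×s → (1.54637,-3.38730) → (1.55,-3.39)
v4: (2,5) → rotate → (-1.13789,5.26357) → ×s → (-1.39312,6.44422) → (-1.39,6.44)
v5: (-4,3.5) → rotate → (-5.27333,0.66486) → ×s → (-6.45616,0.81399) → (-6.46,0.81)

Cross-section at z=4.25: (-5.59,-1.56) (0.19,-3.56) (1.55,-3.39) (-1.39,6.44) (-6.46,0.81)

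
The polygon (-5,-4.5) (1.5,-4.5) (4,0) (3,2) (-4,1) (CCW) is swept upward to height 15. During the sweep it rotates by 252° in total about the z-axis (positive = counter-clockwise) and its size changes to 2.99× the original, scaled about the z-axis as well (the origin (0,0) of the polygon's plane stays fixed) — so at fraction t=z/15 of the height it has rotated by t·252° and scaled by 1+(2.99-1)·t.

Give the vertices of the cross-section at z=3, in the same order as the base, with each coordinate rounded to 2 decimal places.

Cross-section at z=3: (0.39,-9.40) (6.18,-2.39) (3.56,4.31) (0.52,5.01) (-4.64,-3.42)

t = z/height = 3/15 = 0.2
s = 1 + (scale-1)·z/height = 1 + (2.99-1)·3/15 = 1.398000
θ = twist·z/height = 252°·3/15 = 50.4000° = 0.879646 rad
cos θ = 0.637424, sin θ = 0.770513 (intermediates below are computed at full precision and shown rounded to 5 d.p.)
v1: (-5,-4.5) → rotate → (0.28019,-6.72097) → ×s → (0.39171,-9.39592) → (0.39,-9.40)
v2: (1.5,-4.5) → rotate → (4.42345,-1.71264) → ×s → (6.18398,-2.39427) → (6.18,-2.39)
v3: (4,0) → rotate → (2.54970,3.08205) → ×s → (3.56447,4.30871) → (3.56,4.31)
v4: (3,2) → rotate → (0.37125,3.58639) → ×s → (0.51900,5.01377) → (0.52,5.01)
v5: (-4,1) → rotate → (-3.32021,-2.44463) → ×s → (-4.64165,-3.41759) → (-4.64,-3.42)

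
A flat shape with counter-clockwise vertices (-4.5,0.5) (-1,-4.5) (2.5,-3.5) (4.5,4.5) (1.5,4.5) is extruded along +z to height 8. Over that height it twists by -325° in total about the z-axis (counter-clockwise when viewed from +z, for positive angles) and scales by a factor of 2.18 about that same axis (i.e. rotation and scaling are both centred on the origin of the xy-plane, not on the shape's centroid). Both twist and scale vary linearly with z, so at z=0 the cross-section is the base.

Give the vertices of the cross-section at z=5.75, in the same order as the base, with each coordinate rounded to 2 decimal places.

Cross-section at z=5.75: (4.19,-7.24) (7.79,3.45) (2.46,7.56) (-11.63,1.76) (-8.34,-2.70)

t = z/height = 5.75/8 = 0.71875
s = 1 + (scale-1)·z/height = 1 + (2.18-1)·5.75/8 = 1.848125
θ = twist·z/height = -325°·5.75/8 = -233.5938° = -4.076980 rad
cos θ = -0.593507, sin θ = 0.804829 (intermediates below are computed at full precision and shown rounded to 5 d.p.)
v1: (-4.5,0.5) → rotate → (2.26837,-3.91848) → ×s → (4.19222,-7.24185) → (4.19,-7.24)
v2: (-1,-4.5) → rotate → (4.21524,1.86595) → ×s → (7.79029,3.44851) → (7.79,3.45)
v3: (2.5,-3.5) → rotate → (1.33314,4.08935) → ×s → (2.46380,7.55762) → (2.46,7.56)
v4: (4.5,4.5) → rotate → (-6.29251,0.95095) → ×s → (-11.62935,1.75748) → (-11.63,1.76)
v5: (1.5,4.5) → rotate → (-4.51199,-1.46354) → ×s → (-8.33872,-2.70480) → (-8.34,-2.70)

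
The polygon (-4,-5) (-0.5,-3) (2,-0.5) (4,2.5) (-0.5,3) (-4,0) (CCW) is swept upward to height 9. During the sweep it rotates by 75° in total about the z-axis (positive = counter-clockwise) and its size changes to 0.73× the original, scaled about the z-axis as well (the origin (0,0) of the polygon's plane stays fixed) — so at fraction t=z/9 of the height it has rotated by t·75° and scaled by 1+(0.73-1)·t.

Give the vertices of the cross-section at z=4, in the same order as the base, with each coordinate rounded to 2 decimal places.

Cross-section at z=4: (-0.52,-5.61) (1.08,-2.45) (1.71,0.60) (1.73,3.77) (-1.82,1.96) (-2.94,-1.93)

t = z/height = 4/9 = 0.444444
s = 1 + (scale-1)·z/height = 1 + (0.73-1)·4/9 = 0.880000
θ = twist·z/height = 75°·4/9 = 33.3333° = 0.581776 rad
cos θ = 0.835488, sin θ = 0.549509 (intermediates below are computed at full precision and shown rounded to 5 d.p.)
v1: (-4,-5) → rotate → (-0.59441,-6.37547) → ×s → (-0.52308,-5.61042) → (-0.52,-5.61)
v2: (-0.5,-3) → rotate → (1.23078,-2.78122) → ×s → (1.08309,-2.44747) → (1.08,-2.45)
v3: (2,-0.5) → rotate → (1.94573,0.68127) → ×s → (1.71224,0.59952) → (1.71,0.60)
v4: (4,2.5) → rotate → (1.96818,4.28676) → ×s → (1.73200,3.77234) → (1.73,3.77)
v5: (-0.5,3) → rotate → (-2.06627,2.23171) → ×s → (-1.81832,1.96390) → (-1.82,1.96)
v6: (-4,0) → rotate → (-3.34195,-2.19804) → ×s → (-2.94092,-1.93427) → (-2.94,-1.93)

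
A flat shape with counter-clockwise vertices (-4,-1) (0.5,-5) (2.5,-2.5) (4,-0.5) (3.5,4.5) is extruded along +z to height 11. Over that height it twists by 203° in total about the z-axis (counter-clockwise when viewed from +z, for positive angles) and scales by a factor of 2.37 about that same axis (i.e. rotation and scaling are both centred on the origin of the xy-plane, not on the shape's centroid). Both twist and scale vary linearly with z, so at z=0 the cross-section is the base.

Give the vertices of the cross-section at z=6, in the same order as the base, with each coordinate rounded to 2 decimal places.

t = z/height = 6/11 = 0.545455
s = 1 + (scale-1)·z/height = 1 + (2.37-1)·6/11 = 1.747273
θ = twist·z/height = 203°·6/11 = 110.7273° = 1.932555 rad
cos θ = -0.353920, sin θ = 0.935276 (intermediates below are computed at full precision and shown rounded to 5 d.p.)
v1: (-4,-1) → rotate → (2.35096,-3.38718) → ×s → (4.10776,-5.91833) → (4.11,-5.92)
v2: (0.5,-5) → rotate → (4.49942,2.23724) → ×s → (7.86171,3.90907) → (7.86,3.91)
v3: (2.5,-2.5) → rotate → (1.45339,3.22299) → ×s → (2.53947,5.63144) → (2.54,5.63)
v4: (4,-0.5) → rotate → (-0.94804,3.91806) → ×s → (-1.65649,6.84592) → (-1.66,6.85)
v5: (3.5,4.5) → rotate → (-5.44746,1.68082) → ×s → (-9.51820,2.93686) → (-9.52,2.94)

Cross-section at z=6: (4.11,-5.92) (7.86,3.91) (2.54,5.63) (-1.66,6.85) (-9.52,2.94)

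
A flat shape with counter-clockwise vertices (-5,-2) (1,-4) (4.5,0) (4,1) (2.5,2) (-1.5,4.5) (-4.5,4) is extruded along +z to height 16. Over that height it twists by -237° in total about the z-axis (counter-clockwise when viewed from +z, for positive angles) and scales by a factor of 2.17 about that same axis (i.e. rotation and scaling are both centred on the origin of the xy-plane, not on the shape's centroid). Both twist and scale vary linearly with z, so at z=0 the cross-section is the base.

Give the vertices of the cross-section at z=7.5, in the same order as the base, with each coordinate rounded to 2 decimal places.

t = z/height = 7.5/16 = 0.46875
s = 1 + (scale-1)·z/height = 1 + (2.17-1)·7.5/16 = 1.548438
θ = twist·z/height = -237°·7.5/16 = -111.0938° = -1.938952 rad
cos θ = -0.359895, sin θ = -0.932993 (intermediates below are computed at full precision and shown rounded to 5 d.p.)
v1: (-5,-2) → rotate → (-0.06651,5.38475) → ×s → (-0.10299,8.33796) → (-0.10,8.34)
v2: (1,-4) → rotate → (-4.09187,0.50659) → ×s → (-6.33600,0.78442) → (-6.34,0.78)
v3: (4.5,0) → rotate → (-1.61953,-4.19847) → ×s → (-2.50774,-6.50106) → (-2.51,-6.50)
v4: (4,1) → rotate → (-0.50659,-4.09187) → ×s → (-0.78442,-6.33600) → (-0.78,-6.34)
v5: (2.5,2) → rotate → (0.96625,-3.05227) → ×s → (1.49617,-4.72625) → (1.50,-4.73)
v6: (-1.5,4.5) → rotate → (4.73831,-0.22004) → ×s → (7.33698,-0.34072) → (7.34,-0.34)
v7: (-4.5,4) → rotate → (5.35150,2.75889) → ×s → (8.28646,4.27196) → (8.29,4.27)

Cross-section at z=7.5: (-0.10,8.34) (-6.34,0.78) (-2.51,-6.50) (-0.78,-6.34) (1.50,-4.73) (7.34,-0.34) (8.29,4.27)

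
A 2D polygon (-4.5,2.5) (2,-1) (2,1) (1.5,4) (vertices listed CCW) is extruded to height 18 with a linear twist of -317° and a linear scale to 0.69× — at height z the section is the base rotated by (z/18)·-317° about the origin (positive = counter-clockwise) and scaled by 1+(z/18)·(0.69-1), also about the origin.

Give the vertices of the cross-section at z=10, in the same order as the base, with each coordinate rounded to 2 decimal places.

t = z/height = 10/18 = 0.555556
s = 1 + (scale-1)·z/height = 1 + (0.69-1)·10/18 = 0.827778
θ = twist·z/height = -317°·10/18 = -176.1111° = -3.073719 rad
cos θ = -0.997697, sin θ = -0.067822 (intermediates below are computed at full precision and shown rounded to 5 d.p.)
v1: (-4.5,2.5) → rotate → (4.65919,-2.18905) → ×s → (3.85678,-1.81204) → (3.86,-1.81)
v2: (2,-1) → rotate → (-2.06322,0.86205) → ×s → (-1.70788,0.71359) → (-1.71,0.71)
v3: (2,1) → rotate → (-1.92757,-1.13334) → ×s → (-1.59560,-0.93815) → (-1.60,-0.94)
v4: (1.5,4) → rotate → (-1.22526,-4.09252) → ×s → (-1.01424,-3.38770) → (-1.01,-3.39)

Cross-section at z=10: (3.86,-1.81) (-1.71,0.71) (-1.60,-0.94) (-1.01,-3.39)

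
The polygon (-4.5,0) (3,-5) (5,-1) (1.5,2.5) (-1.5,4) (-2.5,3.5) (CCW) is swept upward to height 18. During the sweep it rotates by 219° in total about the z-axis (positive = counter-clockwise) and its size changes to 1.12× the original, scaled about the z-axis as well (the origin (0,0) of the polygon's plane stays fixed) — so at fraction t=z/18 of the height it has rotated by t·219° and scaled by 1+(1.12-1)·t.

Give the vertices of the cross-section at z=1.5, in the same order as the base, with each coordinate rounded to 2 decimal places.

t = z/height = 1.5/18 = 0.0833333
s = 1 + (scale-1)·z/height = 1 + (1.12-1)·1.5/18 = 1.010000
θ = twist·z/height = 219°·1.5/18 = 18.2500° = 0.318523 rad
cos θ = 0.949699, sin θ = 0.313164 (intermediates below are computed at full precision and shown rounded to 5 d.p.)
v1: (-4.5,0) → rotate → (-4.27365,-1.40924) → ×s → (-4.31638,-1.42333) → (-4.32,-1.42)
v2: (3,-5) → rotate → (4.41492,-3.80900) → ×s → (4.45907,-3.84709) → (4.46,-3.85)
v3: (5,-1) → rotate → (5.06166,0.61612) → ×s → (5.11228,0.62228) → (5.11,0.62)
v4: (1.5,2.5) → rotate → (0.64164,2.84399) → ×s → (0.64806,2.87243) → (0.65,2.87)
v5: (-1.5,4) → rotate → (-2.67720,3.32905) → ×s → (-2.70398,3.36234) → (-2.70,3.36)
v6: (-2.5,3.5) → rotate → (-3.47032,2.54104) → ×s → (-3.50502,2.56645) → (-3.51,2.57)

Cross-section at z=1.5: (-4.32,-1.42) (4.46,-3.85) (5.11,0.62) (0.65,2.87) (-2.70,3.36) (-3.51,2.57)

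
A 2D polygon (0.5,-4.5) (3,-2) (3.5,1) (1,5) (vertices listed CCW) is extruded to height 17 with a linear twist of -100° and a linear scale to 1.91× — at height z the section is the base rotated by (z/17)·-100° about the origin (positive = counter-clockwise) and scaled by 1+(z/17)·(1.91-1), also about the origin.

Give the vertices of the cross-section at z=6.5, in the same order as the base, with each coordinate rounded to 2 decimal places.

Cross-section at z=6.5: (-3.22,-5.18) (1.51,-4.62) (4.54,-1.86) (5.23,4.46)

t = z/height = 6.5/17 = 0.382353
s = 1 + (scale-1)·z/height = 1 + (1.91-1)·6.5/17 = 1.347941
θ = twist·z/height = -100°·6.5/17 = -38.2353° = -0.667332 rad
cos θ = 0.785476, sin θ = -0.618892 (intermediates below are computed at full precision and shown rounded to 5 d.p.)
v1: (0.5,-4.5) → rotate → (-2.39228,-3.84409) → ×s → (-3.22465,-5.18160) → (-3.22,-5.18)
v2: (3,-2) → rotate → (1.11864,-3.42763) → ×s → (1.50786,-4.62024) → (1.51,-4.62)
v3: (3.5,1) → rotate → (3.36806,-1.38065) → ×s → (4.53994,-1.86103) → (4.54,-1.86)
v4: (1,5) → rotate → (3.87994,3.30849) → ×s → (5.22993,4.45965) → (5.23,4.46)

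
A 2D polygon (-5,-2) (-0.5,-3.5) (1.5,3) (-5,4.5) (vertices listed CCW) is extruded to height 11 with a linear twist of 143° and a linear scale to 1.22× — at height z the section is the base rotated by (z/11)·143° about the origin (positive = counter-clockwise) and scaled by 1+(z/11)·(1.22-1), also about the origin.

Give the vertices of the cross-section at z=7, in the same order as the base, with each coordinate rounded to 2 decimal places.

t = z/height = 7/11 = 0.636364
s = 1 + (scale-1)·z/height = 1 + (1.22-1)·7/11 = 1.140000
θ = twist·z/height = 143°·7/11 = 91.0000° = 1.588250 rad
cos θ = -0.017452, sin θ = 0.999848 (intermediates below are computed at full precision and shown rounded to 5 d.p.)
v1: (-5,-2) → rotate → (2.08696,-4.96433) → ×s → (2.37913,-5.65934) → (2.38,-5.66)
v2: (-0.5,-3.5) → rotate → (3.50819,-0.43884) → ×s → (3.99934,-0.50028) → (4.00,-0.50)
v3: (1.5,3) → rotate → (-3.02572,1.44741) → ×s → (-3.44932,1.65005) → (-3.45,1.65)
v4: (-5,4.5) → rotate → (-4.41205,-5.07777) → ×s → (-5.02974,-5.78866) → (-5.03,-5.79)

Cross-section at z=7: (2.38,-5.66) (4.00,-0.50) (-3.45,1.65) (-5.03,-5.79)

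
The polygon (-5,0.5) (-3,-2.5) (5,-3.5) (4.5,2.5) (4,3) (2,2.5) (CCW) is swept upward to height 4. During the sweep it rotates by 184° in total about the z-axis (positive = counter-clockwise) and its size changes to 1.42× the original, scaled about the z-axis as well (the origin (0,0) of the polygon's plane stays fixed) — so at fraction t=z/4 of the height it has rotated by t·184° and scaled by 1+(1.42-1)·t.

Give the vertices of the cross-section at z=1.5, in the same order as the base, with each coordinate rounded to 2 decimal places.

t = z/height = 1.5/4 = 0.375
s = 1 + (scale-1)·z/height = 1 + (1.42-1)·1.5/4 = 1.157500
θ = twist·z/height = 184°·1.5/4 = 69.0000° = 1.204277 rad
cos θ = 0.358368, sin θ = 0.933580 (intermediates below are computed at full precision and shown rounded to 5 d.p.)
v1: (-5,0.5) → rotate → (-2.25863,-4.48872) → ×s → (-2.61436,-5.19569) → (-2.61,-5.20)
v2: (-3,-2.5) → rotate → (1.25885,-3.69666) → ×s → (1.45712,-4.27889) → (1.46,-4.28)
v3: (5,-3.5) → rotate → (5.05937,3.41361) → ×s → (5.85622,3.95126) → (5.86,3.95)
v4: (4.5,2.5) → rotate → (-0.72130,5.09703) → ×s → (-0.83490,5.89981) → (-0.83,5.90)
v5: (4,3) → rotate → (-1.36727,4.80943) → ×s → (-1.58261,5.56691) → (-1.58,5.57)
v6: (2,2.5) → rotate → (-1.61722,2.76308) → ×s → (-1.87193,3.19827) → (-1.87,3.20)

Cross-section at z=1.5: (-2.61,-5.20) (1.46,-4.28) (5.86,3.95) (-0.83,5.90) (-1.58,5.57) (-1.87,3.20)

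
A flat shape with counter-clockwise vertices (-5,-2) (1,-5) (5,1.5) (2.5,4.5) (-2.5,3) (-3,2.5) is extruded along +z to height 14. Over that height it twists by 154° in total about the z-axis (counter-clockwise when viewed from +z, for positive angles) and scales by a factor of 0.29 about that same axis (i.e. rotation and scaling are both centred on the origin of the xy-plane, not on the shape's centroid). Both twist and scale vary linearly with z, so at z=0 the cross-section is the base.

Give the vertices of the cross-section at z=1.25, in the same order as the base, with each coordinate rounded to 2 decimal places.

Cross-section at z=1.25: (-4.10,-2.93) (2.02,-4.33) (4.21,2.48) (1.27,4.65) (-2.94,2.17) (-3.29,1.61)

t = z/height = 1.25/14 = 0.0892857
s = 1 + (scale-1)·z/height = 1 + (0.29-1)·1.25/14 = 0.936607
θ = twist·z/height = 154°·1.25/14 = 13.7500° = 0.239983 rad
cos θ = 0.971342, sin θ = 0.237686 (intermediates below are computed at full precision and shown rounded to 5 d.p.)
v1: (-5,-2) → rotate → (-4.38134,-3.13111) → ×s → (-4.10359,-2.93262) → (-4.10,-2.93)
v2: (1,-5) → rotate → (2.15977,-4.61902) → ×s → (2.02286,-4.32621) → (2.02,-4.33)
v3: (5,1.5) → rotate → (4.50018,2.64544) → ×s → (4.21490,2.47774) → (4.21,2.48)
v4: (2.5,4.5) → rotate → (1.35877,4.96525) → ×s → (1.27263,4.65049) → (1.27,4.65)
v5: (-2.5,3) → rotate → (-3.14141,2.31981) → ×s → (-2.94227,2.17275) → (-2.94,2.17)
v6: (-3,2.5) → rotate → (-3.50824,1.71530) → ×s → (-3.28584,1.60656) → (-3.29,1.61)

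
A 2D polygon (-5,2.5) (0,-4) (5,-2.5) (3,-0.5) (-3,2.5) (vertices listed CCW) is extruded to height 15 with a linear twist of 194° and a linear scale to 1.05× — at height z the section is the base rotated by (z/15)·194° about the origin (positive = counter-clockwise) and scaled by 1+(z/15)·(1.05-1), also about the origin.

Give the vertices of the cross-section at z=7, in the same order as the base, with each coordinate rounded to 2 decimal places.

Cross-section at z=7: (-2.51,-5.14) (4.09,0.04) (2.51,5.14) (0.48,3.07) (-2.53,-3.09)

t = z/height = 7/15 = 0.466667
s = 1 + (scale-1)·z/height = 1 + (1.05-1)·7/15 = 1.023333
θ = twist·z/height = 194°·7/15 = 90.5333° = 1.580105 rad
cos θ = -0.009308, sin θ = 0.999957 (intermediates below are computed at full precision and shown rounded to 5 d.p.)
v1: (-5,2.5) → rotate → (-2.45335,-5.02305) → ×s → (-2.51060,-5.14026) → (-2.51,-5.14)
v2: (0,-4) → rotate → (3.99983,0.03723) → ×s → (4.09316,0.03810) → (4.09,0.04)
v3: (5,-2.5) → rotate → (2.45335,5.02305) → ×s → (2.51060,5.14026) → (2.51,5.14)
v4: (3,-0.5) → rotate → (0.47205,3.00452) → ×s → (0.48307,3.07463) → (0.48,3.07)
v5: (-3,2.5) → rotate → (-2.47197,-3.02314) → ×s → (-2.52965,-3.09368) → (-2.53,-3.09)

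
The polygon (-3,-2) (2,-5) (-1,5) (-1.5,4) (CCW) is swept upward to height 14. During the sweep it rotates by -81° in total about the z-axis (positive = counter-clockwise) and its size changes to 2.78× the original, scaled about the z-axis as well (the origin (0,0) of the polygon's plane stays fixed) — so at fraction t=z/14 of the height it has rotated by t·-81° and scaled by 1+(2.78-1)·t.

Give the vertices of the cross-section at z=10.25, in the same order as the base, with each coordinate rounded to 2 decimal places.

Cross-section at z=10.25: (-7.49,3.59) (-7.55,-9.84) (8.73,7.86) (6.16,7.67)

t = z/height = 10.25/14 = 0.732143
s = 1 + (scale-1)·z/height = 1 + (2.78-1)·10.25/14 = 2.303214
θ = twist·z/height = -81°·10.25/14 = -59.3036° = -1.035043 rad
cos θ = 0.510489, sin θ = -0.859884 (intermediates below are computed at full precision and shown rounded to 5 d.p.)
v1: (-3,-2) → rotate → (-3.25124,1.55867) → ×s → (-7.48829,3.58996) → (-7.49,3.59)
v2: (2,-5) → rotate → (-3.27844,-4.27221) → ×s → (-7.55095,-9.83983) → (-7.55,-9.84)
v3: (-1,5) → rotate → (3.78893,3.41233) → ×s → (8.72672,7.85933) → (8.73,7.86)
v4: (-1.5,4) → rotate → (2.67380,3.33178) → ×s → (6.15834,7.67381) → (6.16,7.67)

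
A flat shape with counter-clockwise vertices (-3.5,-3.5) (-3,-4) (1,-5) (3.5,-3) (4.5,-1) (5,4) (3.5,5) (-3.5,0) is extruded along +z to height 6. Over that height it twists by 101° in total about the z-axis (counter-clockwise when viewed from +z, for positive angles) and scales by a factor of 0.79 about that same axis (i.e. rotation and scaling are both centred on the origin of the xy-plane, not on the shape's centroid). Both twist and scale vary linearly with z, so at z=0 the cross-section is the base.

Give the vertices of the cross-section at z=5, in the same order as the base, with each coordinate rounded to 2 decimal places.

t = z/height = 5/6 = 0.833333
s = 1 + (scale-1)·z/height = 1 + (0.79-1)·5/6 = 0.825000
θ = twist·z/height = 101°·5/6 = 84.1667° = 1.468985 rad
cos θ = 0.101635, sin θ = 0.994822 (intermediates below are computed at full precision and shown rounded to 5 d.p.)
v1: (-3.5,-3.5) → rotate → (3.12615,-3.83760) → ×s → (2.57908,-3.16602) → (2.58,-3.17)
v2: (-3,-4) → rotate → (3.67438,-3.39101) → ×s → (3.03136,-2.79758) → (3.03,-2.80)
v3: (1,-5) → rotate → (5.07574,0.48665) → ×s → (4.18749,0.40148) → (4.19,0.40)
v4: (3.5,-3) → rotate → (3.34019,3.17697) → ×s → (2.75566,2.62100) → (2.76,2.62)
v5: (4.5,-1) → rotate → (1.45218,4.37506) → ×s → (1.19805,3.60943) → (1.20,3.61)
v6: (5,4) → rotate → (-3.47111,5.38065) → ×s → (-2.86367,4.43904) → (-2.86,4.44)
v7: (3.5,5) → rotate → (-4.61839,3.99005) → ×s → (-3.81017,3.29179) → (-3.81,3.29)
v8: (-3.5,0) → rotate → (-0.35572,-3.48188) → ×s → (-0.29347,-2.87255) → (-0.29,-2.87)

Cross-section at z=5: (2.58,-3.17) (3.03,-2.80) (4.19,0.40) (2.76,2.62) (1.20,3.61) (-2.86,4.44) (-3.81,3.29) (-0.29,-2.87)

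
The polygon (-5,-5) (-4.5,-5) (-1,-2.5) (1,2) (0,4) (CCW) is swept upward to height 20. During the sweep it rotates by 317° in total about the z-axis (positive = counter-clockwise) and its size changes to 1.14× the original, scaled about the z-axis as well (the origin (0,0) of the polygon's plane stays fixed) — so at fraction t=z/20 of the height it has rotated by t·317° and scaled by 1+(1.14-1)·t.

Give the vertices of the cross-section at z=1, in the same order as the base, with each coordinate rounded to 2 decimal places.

Cross-section at z=1: (-3.47,-6.22) (-2.98,-6.08) (-0.28,-2.70) (0.42,2.21) (-1.10,3.87)

t = z/height = 1/20 = 0.05
s = 1 + (scale-1)·z/height = 1 + (1.14-1)·1/20 = 1.007000
θ = twist·z/height = 317°·1/20 = 15.8500° = 0.276635 rad
cos θ = 0.961980, sin θ = 0.273120 (intermediates below are computed at full precision and shown rounded to 5 d.p.)
v1: (-5,-5) → rotate → (-3.44430,-6.17550) → ×s → (-3.46841,-6.21873) → (-3.47,-6.22)
v2: (-4.5,-5) → rotate → (-2.96331,-6.03894) → ×s → (-2.98405,-6.08121) → (-2.98,-6.08)
v3: (-1,-2.5) → rotate → (-0.27918,-2.67807) → ×s → (-0.28113,-2.69682) → (-0.28,-2.70)
v4: (1,2) → rotate → (0.41574,2.19708) → ×s → (0.41865,2.21246) → (0.42,2.21)
v5: (0,4) → rotate → (-1.09248,3.84792) → ×s → (-1.10013,3.87486) → (-1.10,3.87)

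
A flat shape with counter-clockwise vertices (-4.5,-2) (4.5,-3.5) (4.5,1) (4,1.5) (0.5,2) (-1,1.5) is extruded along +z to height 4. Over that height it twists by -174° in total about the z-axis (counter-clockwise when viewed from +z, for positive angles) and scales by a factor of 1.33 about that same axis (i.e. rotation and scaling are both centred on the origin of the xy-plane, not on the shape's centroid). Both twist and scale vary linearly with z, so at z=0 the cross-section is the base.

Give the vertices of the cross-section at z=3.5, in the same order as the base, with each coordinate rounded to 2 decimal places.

t = z/height = 3.5/4 = 0.875
s = 1 + (scale-1)·z/height = 1 + (1.33-1)·3.5/4 = 1.288750
θ = twist·z/height = -174°·3.5/4 = -152.2500° = -2.657264 rad
cos θ = -0.884988, sin θ = -0.465615 (intermediates below are computed at full precision and shown rounded to 5 d.p.)
v1: (-4.5,-2) → rotate → (3.05122,3.86524) → ×s → (3.93225,4.98133) → (3.93,4.98)
v2: (4.5,-3.5) → rotate → (-5.61210,1.00219) → ×s → (-7.23259,1.29157) → (-7.23,1.29)
v3: (4.5,1) → rotate → (-3.51683,-2.98025) → ×s → (-4.53231,-3.84080) → (-4.53,-3.84)
v4: (4,1.5) → rotate → (-2.84153,-3.18994) → ×s → (-3.66202,-4.11103) → (-3.66,-4.11)
v5: (0.5,2) → rotate → (0.48874,-2.00278) → ×s → (0.62986,-2.58109) → (0.63,-2.58)
v6: (-1,1.5) → rotate → (1.58341,-0.86187) → ×s → (2.04062,-1.11073) → (2.04,-1.11)

Cross-section at z=3.5: (3.93,4.98) (-7.23,1.29) (-4.53,-3.84) (-3.66,-4.11) (0.63,-2.58) (2.04,-1.11)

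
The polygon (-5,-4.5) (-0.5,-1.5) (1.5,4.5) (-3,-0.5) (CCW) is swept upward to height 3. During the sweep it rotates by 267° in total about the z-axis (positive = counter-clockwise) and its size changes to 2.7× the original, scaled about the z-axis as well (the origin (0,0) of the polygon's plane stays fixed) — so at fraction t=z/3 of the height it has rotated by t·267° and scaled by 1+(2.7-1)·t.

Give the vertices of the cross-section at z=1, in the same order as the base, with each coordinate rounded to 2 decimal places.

Cross-section at z=1: (6.91,-7.96) (2.34,-0.82) (-7.01,2.47) (0.70,-4.71)

t = z/height = 1/3 = 0.333333
s = 1 + (scale-1)·z/height = 1 + (2.7-1)·1/3 = 1.566667
θ = twist·z/height = 267°·1/3 = 89.0000° = 1.553343 rad
cos θ = 0.017452, sin θ = 0.999848 (intermediates below are computed at full precision and shown rounded to 5 d.p.)
v1: (-5,-4.5) → rotate → (4.41205,-5.07777) → ×s → (6.91222,-7.95518) → (6.91,-7.96)
v2: (-0.5,-1.5) → rotate → (1.49105,-0.52610) → ×s → (2.33597,-0.82423) → (2.34,-0.82)
v3: (1.5,4.5) → rotate → (-4.47314,1.57831) → ×s → (-7.00791,2.47268) → (-7.01,2.47)
v4: (-3,-0.5) → rotate → (0.44757,-3.00827) → ×s → (0.70119,-4.71296) → (0.70,-4.71)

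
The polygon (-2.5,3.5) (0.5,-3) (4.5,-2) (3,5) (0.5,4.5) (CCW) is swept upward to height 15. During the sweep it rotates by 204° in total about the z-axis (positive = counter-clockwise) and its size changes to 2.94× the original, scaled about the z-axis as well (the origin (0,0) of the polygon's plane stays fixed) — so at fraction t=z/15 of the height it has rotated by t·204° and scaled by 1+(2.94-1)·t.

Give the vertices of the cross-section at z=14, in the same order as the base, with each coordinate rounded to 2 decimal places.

Cross-section at z=14: (8.69,-8.41) (-2.90,8.04) (-13.45,3.25) (-5.76,-15.34) (0.90,-12.69)

t = z/height = 14/15 = 0.933333
s = 1 + (scale-1)·z/height = 1 + (2.94-1)·14/15 = 2.810667
θ = twist·z/height = 204°·14/15 = 190.4000° = 3.323107 rad
cos θ = -0.983571, sin θ = -0.180519 (intermediates below are computed at full precision and shown rounded to 5 d.p.)
v1: (-2.5,3.5) → rotate → (3.09075,-2.99120) → ×s → (8.68706,-8.40727) → (8.69,-8.41)
v2: (0.5,-3) → rotate → (-1.03334,2.86045) → ×s → (-2.90438,8.03979) → (-2.90,8.04)
v3: (4.5,-2) → rotate → (-4.78711,1.15481) → ×s → (-13.45497,3.24578) → (-13.45,3.25)
v4: (3,5) → rotate → (-2.04812,-5.45941) → ×s → (-5.75658,-15.34460) → (-5.76,-15.34)
v5: (0.5,4.5) → rotate → (0.32055,-4.51633) → ×s → (0.90096,-12.69390) → (0.90,-12.69)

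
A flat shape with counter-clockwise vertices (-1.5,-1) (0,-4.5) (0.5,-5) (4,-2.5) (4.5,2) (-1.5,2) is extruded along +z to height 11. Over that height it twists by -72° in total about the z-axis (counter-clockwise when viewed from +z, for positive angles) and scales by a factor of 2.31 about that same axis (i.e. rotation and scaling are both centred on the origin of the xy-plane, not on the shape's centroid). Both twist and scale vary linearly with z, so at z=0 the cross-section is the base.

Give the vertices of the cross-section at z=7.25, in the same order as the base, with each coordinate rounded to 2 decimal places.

t = z/height = 7.25/11 = 0.659091
s = 1 + (scale-1)·z/height = 1 + (2.31-1)·7.25/11 = 1.863409
θ = twist·z/height = -72°·7.25/11 = -47.4545° = -0.828238 rad
cos θ = 0.676175, sin θ = -0.736741 (intermediates below are computed at full precision and shown rounded to 5 d.p.)
v1: (-1.5,-1) → rotate → (-1.75100,0.42894) → ×s → (-3.26284,0.79928) → (-3.26,0.80)
v2: (0,-4.5) → rotate → (-3.31534,-3.04279) → ×s → (-6.17783,-5.66996) → (-6.18,-5.67)
v3: (0.5,-5) → rotate → (-3.34562,-3.74925) → ×s → (-6.23426,-6.98638) → (-6.23,-6.99)
v4: (4,-2.5) → rotate → (0.86285,-4.63740) → ×s → (1.60784,-8.64138) → (1.61,-8.64)
v5: (4.5,2) → rotate → (4.51627,-1.96299) → ×s → (8.41566,-3.65784) → (8.42,-3.66)
v6: (-1.5,2) → rotate → (0.45922,2.45746) → ×s → (0.85571,4.57926) → (0.86,4.58)

Cross-section at z=7.25: (-3.26,0.80) (-6.18,-5.67) (-6.23,-6.99) (1.61,-8.64) (8.42,-3.66) (0.86,4.58)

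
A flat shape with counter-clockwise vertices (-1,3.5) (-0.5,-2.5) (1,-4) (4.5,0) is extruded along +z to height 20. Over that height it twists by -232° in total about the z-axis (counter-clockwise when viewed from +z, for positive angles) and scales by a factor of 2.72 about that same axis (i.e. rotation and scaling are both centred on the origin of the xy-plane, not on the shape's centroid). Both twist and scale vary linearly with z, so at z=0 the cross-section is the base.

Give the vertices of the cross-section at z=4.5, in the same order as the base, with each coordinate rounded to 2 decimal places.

t = z/height = 4.5/20 = 0.225
s = 1 + (scale-1)·z/height = 1 + (2.72-1)·4.5/20 = 1.387000
θ = twist·z/height = -232°·4.5/20 = -52.2000° = -0.911062 rad
cos θ = 0.612907, sin θ = -0.790155 (intermediates below are computed at full precision and shown rounded to 5 d.p.)
v1: (-1,3.5) → rotate → (2.15264,2.93533) → ×s → (2.98571,4.07130) → (2.99,4.07)
v2: (-0.5,-2.5) → rotate → (-2.28184,-1.13719) → ×s → (-3.16491,-1.57728) → (-3.16,-1.58)
v3: (1,-4) → rotate → (-2.54771,-3.24178) → ×s → (-3.53368,-4.49635) → (-3.53,-4.50)
v4: (4.5,0) → rotate → (2.75808,-3.55570) → ×s → (3.82546,-4.93175) → (3.83,-4.93)

Cross-section at z=4.5: (2.99,4.07) (-3.16,-1.58) (-3.53,-4.50) (3.83,-4.93)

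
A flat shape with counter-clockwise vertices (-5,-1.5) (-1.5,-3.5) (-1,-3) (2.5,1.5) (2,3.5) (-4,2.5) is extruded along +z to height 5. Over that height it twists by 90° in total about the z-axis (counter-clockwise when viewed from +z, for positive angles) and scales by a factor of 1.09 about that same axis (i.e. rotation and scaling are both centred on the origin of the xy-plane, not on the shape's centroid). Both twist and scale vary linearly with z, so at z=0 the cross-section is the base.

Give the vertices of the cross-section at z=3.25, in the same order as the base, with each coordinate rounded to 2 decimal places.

Cross-section at z=3.25: (-1.41,-5.34) (2.33,-3.29) (2.15,-2.56) (0.03,3.09) (-2.05,3.74) (-4.47,-2.23)

t = z/height = 3.25/5 = 0.65
s = 1 + (scale-1)·z/height = 1 + (1.09-1)·3.25/5 = 1.058500
θ = twist·z/height = 90°·3.25/5 = 58.5000° = 1.021018 rad
cos θ = 0.522499, sin θ = 0.852640 (intermediates below are computed at full precision and shown rounded to 5 d.p.)
v1: (-5,-1.5) → rotate → (-1.33353,-5.04695) → ×s → (-1.41154,-5.34220) → (-1.41,-5.34)
v2: (-1.5,-3.5) → rotate → (2.20049,-3.10771) → ×s → (2.32922,-3.28951) → (2.33,-3.29)
v3: (-1,-3) → rotate → (2.03542,-2.42014) → ×s → (2.15449,-2.56171) → (2.15,-2.56)
v4: (2.5,1.5) → rotate → (0.02729,2.91535) → ×s → (0.02888,3.08590) → (0.03,3.09)
v5: (2,3.5) → rotate → (-1.93924,3.53403) → ×s → (-2.05269,3.74077) → (-2.05,3.74)
v6: (-4,2.5) → rotate → (-4.22159,-2.10431) → ×s → (-4.46856,-2.22742) → (-4.47,-2.23)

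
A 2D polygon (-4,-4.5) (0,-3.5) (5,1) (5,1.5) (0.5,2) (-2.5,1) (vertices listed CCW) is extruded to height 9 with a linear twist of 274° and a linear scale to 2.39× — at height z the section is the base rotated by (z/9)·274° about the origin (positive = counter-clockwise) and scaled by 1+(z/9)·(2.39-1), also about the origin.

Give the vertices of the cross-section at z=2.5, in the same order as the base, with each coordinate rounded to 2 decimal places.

t = z/height = 2.5/9 = 0.277778
s = 1 + (scale-1)·z/height = 1 + (2.39-1)·2.5/9 = 1.386111
θ = twist·z/height = 274°·2.5/9 = 76.1111° = 1.328389 rad
cos θ = 0.240040, sin θ = 0.970763 (intermediates below are computed at full precision and shown rounded to 5 d.p.)
v1: (-4,-4.5) → rotate → (3.40827,-4.96323) → ×s → (4.72425,-6.87959) → (4.72,-6.88)
v2: (0,-3.5) → rotate → (3.39767,-0.84014) → ×s → (4.70955,-1.16453) → (4.71,-1.16)
v3: (5,1) → rotate → (0.22944,5.09386) → ×s → (0.31802,7.06065) → (0.32,7.06)
v4: (5,1.5) → rotate → (-0.25595,5.21387) → ×s → (-0.35477,7.22701) → (-0.35,7.23)
v5: (0.5,2) → rotate → (-1.82151,0.96546) → ×s → (-2.52481,1.33824) → (-2.52,1.34)
v6: (-2.5,1) → rotate → (-1.57086,-2.18687) → ×s → (-2.17739,-3.03124) → (-2.18,-3.03)

Cross-section at z=2.5: (4.72,-6.88) (4.71,-1.16) (0.32,7.06) (-0.35,7.23) (-2.52,1.34) (-2.18,-3.03)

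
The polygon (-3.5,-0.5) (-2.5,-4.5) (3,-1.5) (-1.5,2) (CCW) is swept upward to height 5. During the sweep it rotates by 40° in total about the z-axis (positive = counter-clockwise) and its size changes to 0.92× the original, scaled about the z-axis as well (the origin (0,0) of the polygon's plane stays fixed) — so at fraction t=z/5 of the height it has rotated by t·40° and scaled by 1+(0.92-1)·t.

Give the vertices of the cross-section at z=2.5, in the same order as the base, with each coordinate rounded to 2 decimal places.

Cross-section at z=2.5: (-2.99,-1.60) (-0.78,-4.88) (3.20,-0.37) (-2.01,1.31)

t = z/height = 2.5/5 = 0.5
s = 1 + (scale-1)·z/height = 1 + (0.92-1)·2.5/5 = 0.960000
θ = twist·z/height = 40°·2.5/5 = 20.0000° = 0.349066 rad
cos θ = 0.939693, sin θ = 0.342020 (intermediates below are computed at full precision and shown rounded to 5 d.p.)
v1: (-3.5,-0.5) → rotate → (-3.11791,-1.66692) → ×s → (-2.99320,-1.60024) → (-2.99,-1.60)
v2: (-2.5,-4.5) → rotate → (-0.81014,-5.08367) → ×s → (-0.77774,-4.88032) → (-0.78,-4.88)
v3: (3,-1.5) → rotate → (3.33211,-0.38348) → ×s → (3.19882,-0.36814) → (3.20,-0.37)
v4: (-1.5,2) → rotate → (-2.09358,1.36636) → ×s → (-2.00984,1.31170) → (-2.01,1.31)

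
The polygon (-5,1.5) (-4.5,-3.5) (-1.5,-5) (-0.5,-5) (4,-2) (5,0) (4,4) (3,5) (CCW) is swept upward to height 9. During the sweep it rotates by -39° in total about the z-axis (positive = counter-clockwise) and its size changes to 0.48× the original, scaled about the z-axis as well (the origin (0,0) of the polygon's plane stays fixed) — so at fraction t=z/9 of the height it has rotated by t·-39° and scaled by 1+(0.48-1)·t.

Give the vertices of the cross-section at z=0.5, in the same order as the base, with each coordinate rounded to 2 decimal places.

t = z/height = 0.5/9 = 0.0555556
s = 1 + (scale-1)·z/height = 1 + (0.48-1)·0.5/9 = 0.971111
θ = twist·z/height = -39°·0.5/9 = -2.1667° = -0.037815 rad
cos θ = 0.999285, sin θ = -0.037806 (intermediates below are computed at full precision and shown rounded to 5 d.p.)
v1: (-5,1.5) → rotate → (-4.93972,1.68796) → ×s → (-4.79701,1.63920) → (-4.80,1.64)
v2: (-4.5,-3.5) → rotate → (-4.62911,-3.32737) → ×s → (-4.49538,-3.23124) → (-4.50,-3.23)
v3: (-1.5,-5) → rotate → (-1.68796,-4.93972) → ×s → (-1.63920,-4.79701) → (-1.64,-4.80)
v4: (-0.5,-5) → rotate → (-0.68867,-4.97752) → ×s → (-0.66878,-4.83373) → (-0.67,-4.83)
v5: (4,-2) → rotate → (3.92153,-2.14980) → ×s → (3.80824,-2.08769) → (3.81,-2.09)
v6: (5,0) → rotate → (4.99643,-0.18903) → ×s → (4.85208,-0.18357) → (4.85,-0.18)
v7: (4,4) → rotate → (4.14837,3.84591) → ×s → (4.02852,3.73481) → (4.03,3.73)
v8: (3,5) → rotate → (3.18689,4.88301) → ×s → (3.09482,4.74194) → (3.09,4.74)

Cross-section at z=0.5: (-4.80,1.64) (-4.50,-3.23) (-1.64,-4.80) (-0.67,-4.83) (3.81,-2.09) (4.85,-0.18) (4.03,3.73) (3.09,4.74)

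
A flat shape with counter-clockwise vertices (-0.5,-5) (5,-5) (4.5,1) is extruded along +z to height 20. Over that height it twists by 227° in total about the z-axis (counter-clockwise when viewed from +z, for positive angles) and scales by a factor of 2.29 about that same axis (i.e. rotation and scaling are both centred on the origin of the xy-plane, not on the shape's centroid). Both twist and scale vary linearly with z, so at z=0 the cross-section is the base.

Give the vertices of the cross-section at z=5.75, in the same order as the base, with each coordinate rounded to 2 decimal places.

t = z/height = 5.75/20 = 0.2875
s = 1 + (scale-1)·z/height = 1 + (2.29-1)·5.75/20 = 1.370875
θ = twist·z/height = 227°·5.75/20 = 65.2625° = 1.139046 rad
cos θ = 0.418462, sin θ = 0.908234 (intermediates below are computed at full precision and shown rounded to 5 d.p.)
v1: (-0.5,-5) → rotate → (4.33194,-2.54643) → ×s → (5.93855,-3.49083) → (5.94,-3.49)
v2: (5,-5) → rotate → (6.63348,2.44886) → ×s → (9.09367,3.35709) → (9.09,3.36)
v3: (4.5,1) → rotate → (0.97484,4.50552) → ×s → (1.33639,6.17650) → (1.34,6.18)

Cross-section at z=5.75: (5.94,-3.49) (9.09,3.36) (1.34,6.18)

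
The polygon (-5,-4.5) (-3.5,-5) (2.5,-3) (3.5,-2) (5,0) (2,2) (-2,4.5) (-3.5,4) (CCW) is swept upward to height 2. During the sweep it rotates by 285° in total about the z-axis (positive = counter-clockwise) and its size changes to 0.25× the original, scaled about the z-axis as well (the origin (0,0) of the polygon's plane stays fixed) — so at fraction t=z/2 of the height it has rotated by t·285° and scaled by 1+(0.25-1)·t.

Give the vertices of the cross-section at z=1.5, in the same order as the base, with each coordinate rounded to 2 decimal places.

Cross-section at z=1.5: (0.73,2.85) (0.06,2.67) (-1.64,0.48) (-1.76,-0.12) (-1.82,-1.22) (-0.24,-1.21) (1.82,-1.15) (2.25,-0.60)

t = z/height = 1.5/2 = 0.75
s = 1 + (scale-1)·z/height = 1 + (0.25-1)·1.5/2 = 0.437500
θ = twist·z/height = 285°·1.5/2 = 213.7500° = 3.730641 rad
cos θ = -0.831470, sin θ = -0.555570 (intermediates below are computed at full precision and shown rounded to 5 d.p.)
v1: (-5,-4.5) → rotate → (1.65728,6.51946) → ×s → (0.72506,2.85227) → (0.73,2.85)
v2: (-3.5,-5) → rotate → (0.13229,6.10184) → ×s → (0.05788,2.66956) → (0.06,2.67)
v3: (2.5,-3) → rotate → (-3.74538,1.10548) → ×s → (-1.63861,0.48365) → (-1.64,0.48)
v4: (3.5,-2) → rotate → (-4.02128,-0.28156) → ×s → (-1.75931,-0.12318) → (-1.76,-0.12)
v5: (5,0) → rotate → (-4.15735,-2.77785) → ×s → (-1.81884,-1.21531) → (-1.82,-1.22)
v6: (2,2) → rotate → (-0.55180,-2.77408) → ×s → (-0.24141,-1.21366) → (-0.24,-1.21)
v7: (-2,4.5) → rotate → (4.16301,-2.63047) → ×s → (1.82131,-1.15083) → (1.82,-1.15)
v8: (-3.5,4) → rotate → (5.13242,-1.38138) → ×s → (2.24544,-0.60435) → (2.25,-0.60)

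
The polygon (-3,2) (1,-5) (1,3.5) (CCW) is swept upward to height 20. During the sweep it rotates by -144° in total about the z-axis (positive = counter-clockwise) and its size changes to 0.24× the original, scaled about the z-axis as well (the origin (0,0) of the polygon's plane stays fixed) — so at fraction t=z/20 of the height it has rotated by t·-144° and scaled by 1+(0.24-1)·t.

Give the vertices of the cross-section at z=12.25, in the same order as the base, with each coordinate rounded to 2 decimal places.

Cross-section at z=12.25: (1.02,1.64) (-2.65,-0.62) (1.89,-0.48)

t = z/height = 12.25/20 = 0.6125
s = 1 + (scale-1)·z/height = 1 + (0.24-1)·12.25/20 = 0.534500
θ = twist·z/height = -144°·12.25/20 = -88.2000° = -1.539380 rad
cos θ = 0.031411, sin θ = -0.999507 (intermediates below are computed at full precision and shown rounded to 5 d.p.)
v1: (-3,2) → rotate → (1.90478,3.06134) → ×s → (1.01811,1.63629) → (1.02,1.64)
v2: (1,-5) → rotate → (-4.96612,-1.15656) → ×s → (-2.65439,-0.61818) → (-2.65,-0.62)
v3: (1,3.5) → rotate → (3.52968,-0.88957) → ×s → (1.88662,-0.47547) → (1.89,-0.48)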